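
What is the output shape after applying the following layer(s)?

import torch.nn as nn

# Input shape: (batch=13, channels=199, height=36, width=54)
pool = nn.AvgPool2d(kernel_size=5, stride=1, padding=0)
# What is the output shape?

Input shape: (13, 199, 36, 54)
Output shape: (13, 199, 32, 50)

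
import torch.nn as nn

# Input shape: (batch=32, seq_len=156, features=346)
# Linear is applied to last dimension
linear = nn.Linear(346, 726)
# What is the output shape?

Input shape: (32, 156, 346)
Output shape: (32, 156, 726)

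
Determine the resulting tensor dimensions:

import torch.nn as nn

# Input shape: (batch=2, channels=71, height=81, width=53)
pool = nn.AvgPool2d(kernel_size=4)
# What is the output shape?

Input shape: (2, 71, 81, 53)
Output shape: (2, 71, 20, 13)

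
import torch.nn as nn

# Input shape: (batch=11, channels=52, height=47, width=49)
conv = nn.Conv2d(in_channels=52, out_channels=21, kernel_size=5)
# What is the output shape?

Input shape: (11, 52, 47, 49)
Output shape: (11, 21, 43, 45)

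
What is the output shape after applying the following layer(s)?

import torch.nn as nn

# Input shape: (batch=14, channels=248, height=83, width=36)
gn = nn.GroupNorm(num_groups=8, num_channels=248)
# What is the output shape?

Input shape: (14, 248, 83, 36)
Output shape: (14, 248, 83, 36)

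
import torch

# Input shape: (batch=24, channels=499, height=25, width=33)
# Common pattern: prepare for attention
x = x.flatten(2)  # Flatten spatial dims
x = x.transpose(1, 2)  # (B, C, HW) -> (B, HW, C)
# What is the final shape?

Input shape: (24, 499, 25, 33)
  -> after flatten(2): (24, 499, 825)
Output shape: (24, 825, 499)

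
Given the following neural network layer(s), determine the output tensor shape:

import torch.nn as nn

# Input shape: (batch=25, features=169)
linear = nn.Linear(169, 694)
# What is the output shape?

Input shape: (25, 169)
Output shape: (25, 694)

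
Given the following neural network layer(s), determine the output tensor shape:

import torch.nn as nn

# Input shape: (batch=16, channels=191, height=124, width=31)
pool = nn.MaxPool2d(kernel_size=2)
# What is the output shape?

Input shape: (16, 191, 124, 31)
Output shape: (16, 191, 62, 15)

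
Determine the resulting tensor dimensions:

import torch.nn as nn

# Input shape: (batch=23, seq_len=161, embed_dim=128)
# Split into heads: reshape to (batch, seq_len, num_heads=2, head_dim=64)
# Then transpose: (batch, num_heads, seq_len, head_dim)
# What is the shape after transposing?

Input shape: (23, 161, 128)
  -> after reshape: (23, 161, 2, 64)
Output shape: (23, 2, 161, 64)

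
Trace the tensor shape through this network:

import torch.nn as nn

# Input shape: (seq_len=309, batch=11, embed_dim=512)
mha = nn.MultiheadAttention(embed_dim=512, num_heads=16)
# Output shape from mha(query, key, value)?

Input shape: (309, 11, 512)
Output shape: (309, 11, 512)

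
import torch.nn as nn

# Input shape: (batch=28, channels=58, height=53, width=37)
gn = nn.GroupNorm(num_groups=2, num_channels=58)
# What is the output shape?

Input shape: (28, 58, 53, 37)
Output shape: (28, 58, 53, 37)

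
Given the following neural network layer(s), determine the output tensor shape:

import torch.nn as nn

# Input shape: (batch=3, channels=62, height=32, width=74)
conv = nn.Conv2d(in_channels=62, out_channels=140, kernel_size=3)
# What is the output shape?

Input shape: (3, 62, 32, 74)
Output shape: (3, 140, 30, 72)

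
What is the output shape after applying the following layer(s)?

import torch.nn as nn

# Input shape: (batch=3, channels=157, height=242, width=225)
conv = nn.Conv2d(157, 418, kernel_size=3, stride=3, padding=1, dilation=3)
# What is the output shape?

Input shape: (3, 157, 242, 225)
Output shape: (3, 418, 80, 74)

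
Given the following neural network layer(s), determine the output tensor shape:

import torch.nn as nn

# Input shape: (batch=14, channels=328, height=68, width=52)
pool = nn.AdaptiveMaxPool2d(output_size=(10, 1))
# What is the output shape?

Input shape: (14, 328, 68, 52)
Output shape: (14, 328, 10, 1)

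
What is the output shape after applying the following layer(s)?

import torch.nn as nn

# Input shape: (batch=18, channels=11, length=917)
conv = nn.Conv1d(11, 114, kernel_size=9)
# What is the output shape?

Input shape: (18, 11, 917)
Output shape: (18, 114, 909)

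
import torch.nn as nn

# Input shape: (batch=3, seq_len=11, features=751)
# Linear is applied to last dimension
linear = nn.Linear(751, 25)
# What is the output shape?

Input shape: (3, 11, 751)
Output shape: (3, 11, 25)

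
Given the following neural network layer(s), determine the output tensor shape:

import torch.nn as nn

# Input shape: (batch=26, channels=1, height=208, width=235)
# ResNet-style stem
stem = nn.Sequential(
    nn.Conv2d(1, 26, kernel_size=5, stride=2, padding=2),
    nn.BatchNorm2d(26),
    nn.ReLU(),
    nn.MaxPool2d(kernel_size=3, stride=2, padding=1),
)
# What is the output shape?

Input shape: (26, 1, 208, 235)
  -> after Conv2d 5x5 stride=2: (26, 26, 104, 118)
Output shape: (26, 26, 52, 59)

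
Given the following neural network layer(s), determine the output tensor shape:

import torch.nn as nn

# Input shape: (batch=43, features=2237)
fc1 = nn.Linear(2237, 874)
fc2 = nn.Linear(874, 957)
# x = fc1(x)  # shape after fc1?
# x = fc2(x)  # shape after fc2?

Input shape: (43, 2237)
  -> after fc1: (43, 874)
Output shape: (43, 957)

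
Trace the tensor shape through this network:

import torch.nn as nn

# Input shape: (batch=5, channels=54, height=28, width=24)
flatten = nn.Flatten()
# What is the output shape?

Input shape: (5, 54, 28, 24)
Output shape: (5, 36288)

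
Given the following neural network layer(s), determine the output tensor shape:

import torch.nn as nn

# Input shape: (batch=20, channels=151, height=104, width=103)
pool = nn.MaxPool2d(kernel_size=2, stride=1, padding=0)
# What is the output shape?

Input shape: (20, 151, 104, 103)
Output shape: (20, 151, 103, 102)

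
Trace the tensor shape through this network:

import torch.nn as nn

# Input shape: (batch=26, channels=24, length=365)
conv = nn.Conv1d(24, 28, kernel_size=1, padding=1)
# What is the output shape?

Input shape: (26, 24, 365)
Output shape: (26, 28, 367)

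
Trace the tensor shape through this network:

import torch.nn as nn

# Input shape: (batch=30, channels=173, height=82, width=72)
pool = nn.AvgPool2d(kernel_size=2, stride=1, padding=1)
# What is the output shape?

Input shape: (30, 173, 82, 72)
Output shape: (30, 173, 83, 73)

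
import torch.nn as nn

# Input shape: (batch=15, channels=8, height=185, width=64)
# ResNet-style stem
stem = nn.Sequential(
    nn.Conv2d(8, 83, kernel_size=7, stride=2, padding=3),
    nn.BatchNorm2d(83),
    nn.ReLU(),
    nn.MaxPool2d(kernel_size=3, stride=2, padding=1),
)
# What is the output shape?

Input shape: (15, 8, 185, 64)
  -> after Conv2d 7x7 stride=2: (15, 83, 93, 32)
Output shape: (15, 83, 47, 16)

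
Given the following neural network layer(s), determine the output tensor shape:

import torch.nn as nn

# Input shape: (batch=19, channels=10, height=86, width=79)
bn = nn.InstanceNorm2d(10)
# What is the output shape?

Input shape: (19, 10, 86, 79)
Output shape: (19, 10, 86, 79)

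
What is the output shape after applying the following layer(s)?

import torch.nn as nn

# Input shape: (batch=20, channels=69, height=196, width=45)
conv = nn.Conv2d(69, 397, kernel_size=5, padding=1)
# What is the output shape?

Input shape: (20, 69, 196, 45)
Output shape: (20, 397, 194, 43)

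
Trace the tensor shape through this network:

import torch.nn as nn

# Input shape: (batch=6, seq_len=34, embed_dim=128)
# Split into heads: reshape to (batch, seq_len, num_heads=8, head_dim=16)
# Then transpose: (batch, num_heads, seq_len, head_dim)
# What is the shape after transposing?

Input shape: (6, 34, 128)
  -> after reshape: (6, 34, 8, 16)
Output shape: (6, 8, 34, 16)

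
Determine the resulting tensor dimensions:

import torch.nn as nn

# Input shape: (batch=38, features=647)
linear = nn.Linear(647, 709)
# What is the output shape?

Input shape: (38, 647)
Output shape: (38, 709)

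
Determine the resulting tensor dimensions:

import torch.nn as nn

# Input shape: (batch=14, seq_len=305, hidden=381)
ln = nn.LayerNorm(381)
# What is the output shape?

Input shape: (14, 305, 381)
Output shape: (14, 305, 381)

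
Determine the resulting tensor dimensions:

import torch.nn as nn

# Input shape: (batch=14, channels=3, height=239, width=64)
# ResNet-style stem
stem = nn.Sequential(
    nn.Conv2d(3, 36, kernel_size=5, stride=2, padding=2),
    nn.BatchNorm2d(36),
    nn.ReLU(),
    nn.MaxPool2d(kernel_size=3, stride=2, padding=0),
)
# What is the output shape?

Input shape: (14, 3, 239, 64)
  -> after Conv2d 5x5 stride=2: (14, 36, 120, 32)
Output shape: (14, 36, 59, 15)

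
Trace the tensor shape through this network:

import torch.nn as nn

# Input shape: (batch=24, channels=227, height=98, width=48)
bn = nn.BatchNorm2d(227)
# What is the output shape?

Input shape: (24, 227, 98, 48)
Output shape: (24, 227, 98, 48)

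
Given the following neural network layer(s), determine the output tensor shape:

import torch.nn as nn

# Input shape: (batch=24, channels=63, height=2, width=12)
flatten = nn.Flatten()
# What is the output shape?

Input shape: (24, 63, 2, 12)
Output shape: (24, 1512)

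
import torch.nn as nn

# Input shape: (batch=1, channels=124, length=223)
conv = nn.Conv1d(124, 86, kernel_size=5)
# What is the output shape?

Input shape: (1, 124, 223)
Output shape: (1, 86, 219)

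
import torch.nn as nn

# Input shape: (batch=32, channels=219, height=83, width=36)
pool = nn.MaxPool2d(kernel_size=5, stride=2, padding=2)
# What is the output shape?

Input shape: (32, 219, 83, 36)
Output shape: (32, 219, 42, 18)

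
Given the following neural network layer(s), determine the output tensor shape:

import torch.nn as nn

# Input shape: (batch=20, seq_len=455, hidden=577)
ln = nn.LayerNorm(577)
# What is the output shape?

Input shape: (20, 455, 577)
Output shape: (20, 455, 577)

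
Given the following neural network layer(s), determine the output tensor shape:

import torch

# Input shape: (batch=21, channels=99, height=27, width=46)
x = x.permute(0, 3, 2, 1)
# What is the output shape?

Input shape: (21, 99, 27, 46)
Output shape: (21, 46, 27, 99)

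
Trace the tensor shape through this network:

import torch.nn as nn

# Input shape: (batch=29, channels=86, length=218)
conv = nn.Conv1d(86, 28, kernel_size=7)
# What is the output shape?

Input shape: (29, 86, 218)
Output shape: (29, 28, 212)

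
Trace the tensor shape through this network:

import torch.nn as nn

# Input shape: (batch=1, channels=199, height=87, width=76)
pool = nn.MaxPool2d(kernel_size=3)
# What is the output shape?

Input shape: (1, 199, 87, 76)
Output shape: (1, 199, 29, 25)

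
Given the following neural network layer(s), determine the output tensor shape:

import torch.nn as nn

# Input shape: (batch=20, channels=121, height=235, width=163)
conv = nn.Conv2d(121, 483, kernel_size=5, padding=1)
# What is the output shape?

Input shape: (20, 121, 235, 163)
Output shape: (20, 483, 233, 161)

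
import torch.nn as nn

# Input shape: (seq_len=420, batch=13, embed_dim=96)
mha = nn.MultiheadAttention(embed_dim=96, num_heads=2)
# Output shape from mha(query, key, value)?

Input shape: (420, 13, 96)
Output shape: (420, 13, 96)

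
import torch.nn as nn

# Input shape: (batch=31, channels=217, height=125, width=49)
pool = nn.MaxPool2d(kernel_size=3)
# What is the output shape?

Input shape: (31, 217, 125, 49)
Output shape: (31, 217, 41, 16)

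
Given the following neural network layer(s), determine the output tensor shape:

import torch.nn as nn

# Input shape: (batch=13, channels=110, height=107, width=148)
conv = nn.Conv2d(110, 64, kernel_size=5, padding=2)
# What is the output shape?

Input shape: (13, 110, 107, 148)
Output shape: (13, 64, 107, 148)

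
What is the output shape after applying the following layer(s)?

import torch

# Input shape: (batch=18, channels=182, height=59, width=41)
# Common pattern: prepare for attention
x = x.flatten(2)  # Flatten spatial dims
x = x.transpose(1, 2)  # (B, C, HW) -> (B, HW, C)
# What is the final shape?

Input shape: (18, 182, 59, 41)
  -> after flatten(2): (18, 182, 2419)
Output shape: (18, 2419, 182)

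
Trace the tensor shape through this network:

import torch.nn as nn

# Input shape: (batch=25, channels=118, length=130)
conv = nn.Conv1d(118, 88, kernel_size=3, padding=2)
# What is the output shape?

Input shape: (25, 118, 130)
Output shape: (25, 88, 132)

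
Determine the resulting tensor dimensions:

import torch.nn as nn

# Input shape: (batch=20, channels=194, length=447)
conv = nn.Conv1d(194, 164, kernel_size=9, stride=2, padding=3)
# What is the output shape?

Input shape: (20, 194, 447)
Output shape: (20, 164, 223)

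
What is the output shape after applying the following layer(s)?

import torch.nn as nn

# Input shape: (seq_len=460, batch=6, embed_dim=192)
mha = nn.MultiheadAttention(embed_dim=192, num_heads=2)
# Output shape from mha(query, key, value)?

Input shape: (460, 6, 192)
Output shape: (460, 6, 192)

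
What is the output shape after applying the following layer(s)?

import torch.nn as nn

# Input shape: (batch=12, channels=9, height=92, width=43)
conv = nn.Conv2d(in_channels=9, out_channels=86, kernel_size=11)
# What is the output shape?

Input shape: (12, 9, 92, 43)
Output shape: (12, 86, 82, 33)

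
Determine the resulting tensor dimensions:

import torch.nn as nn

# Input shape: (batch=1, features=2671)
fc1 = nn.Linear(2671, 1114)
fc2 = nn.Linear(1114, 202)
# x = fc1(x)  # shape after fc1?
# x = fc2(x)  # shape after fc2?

Input shape: (1, 2671)
  -> after fc1: (1, 1114)
Output shape: (1, 202)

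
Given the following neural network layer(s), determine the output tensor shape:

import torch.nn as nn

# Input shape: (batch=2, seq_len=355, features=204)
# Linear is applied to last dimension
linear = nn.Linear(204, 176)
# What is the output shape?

Input shape: (2, 355, 204)
Output shape: (2, 355, 176)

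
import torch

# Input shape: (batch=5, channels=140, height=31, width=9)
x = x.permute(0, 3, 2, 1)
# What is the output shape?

Input shape: (5, 140, 31, 9)
Output shape: (5, 9, 31, 140)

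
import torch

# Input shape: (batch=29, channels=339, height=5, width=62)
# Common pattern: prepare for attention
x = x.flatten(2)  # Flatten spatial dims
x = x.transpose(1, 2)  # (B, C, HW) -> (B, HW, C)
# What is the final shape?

Input shape: (29, 339, 5, 62)
  -> after flatten(2): (29, 339, 310)
Output shape: (29, 310, 339)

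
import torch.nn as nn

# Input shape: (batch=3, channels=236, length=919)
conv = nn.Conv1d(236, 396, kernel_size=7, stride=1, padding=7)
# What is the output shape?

Input shape: (3, 236, 919)
Output shape: (3, 396, 927)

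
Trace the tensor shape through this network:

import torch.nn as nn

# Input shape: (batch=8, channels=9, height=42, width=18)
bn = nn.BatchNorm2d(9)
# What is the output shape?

Input shape: (8, 9, 42, 18)
Output shape: (8, 9, 42, 18)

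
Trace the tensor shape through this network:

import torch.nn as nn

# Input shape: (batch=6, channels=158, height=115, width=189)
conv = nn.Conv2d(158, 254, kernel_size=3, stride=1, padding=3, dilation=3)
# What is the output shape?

Input shape: (6, 158, 115, 189)
Output shape: (6, 254, 115, 189)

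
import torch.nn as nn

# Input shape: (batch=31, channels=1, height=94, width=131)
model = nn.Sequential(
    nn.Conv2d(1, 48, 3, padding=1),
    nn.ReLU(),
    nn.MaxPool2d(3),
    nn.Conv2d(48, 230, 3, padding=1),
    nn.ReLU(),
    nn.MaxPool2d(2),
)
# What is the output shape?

Input shape: (31, 1, 94, 131)
  -> after first Conv2d: (31, 48, 94, 131)
  -> after first MaxPool2d: (31, 48, 31, 43)
  -> after second Conv2d: (31, 230, 31, 43)
Output shape: (31, 230, 15, 21)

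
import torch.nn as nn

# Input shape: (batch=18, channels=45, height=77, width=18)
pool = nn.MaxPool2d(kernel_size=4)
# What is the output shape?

Input shape: (18, 45, 77, 18)
Output shape: (18, 45, 19, 4)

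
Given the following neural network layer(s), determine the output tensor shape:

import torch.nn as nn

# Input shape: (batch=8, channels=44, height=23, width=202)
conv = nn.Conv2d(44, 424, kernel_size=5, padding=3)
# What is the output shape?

Input shape: (8, 44, 23, 202)
Output shape: (8, 424, 25, 204)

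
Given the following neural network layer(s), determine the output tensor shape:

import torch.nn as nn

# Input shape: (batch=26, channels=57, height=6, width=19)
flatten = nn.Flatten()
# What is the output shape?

Input shape: (26, 57, 6, 19)
Output shape: (26, 6498)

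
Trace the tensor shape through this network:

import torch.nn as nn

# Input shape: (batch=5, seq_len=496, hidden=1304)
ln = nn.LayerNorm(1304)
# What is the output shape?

Input shape: (5, 496, 1304)
Output shape: (5, 496, 1304)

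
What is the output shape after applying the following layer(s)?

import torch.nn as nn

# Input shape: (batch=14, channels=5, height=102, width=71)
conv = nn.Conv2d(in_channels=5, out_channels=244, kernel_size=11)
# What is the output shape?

Input shape: (14, 5, 102, 71)
Output shape: (14, 244, 92, 61)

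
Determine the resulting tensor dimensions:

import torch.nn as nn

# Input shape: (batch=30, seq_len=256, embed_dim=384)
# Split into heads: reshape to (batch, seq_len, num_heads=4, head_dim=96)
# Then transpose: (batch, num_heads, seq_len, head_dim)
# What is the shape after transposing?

Input shape: (30, 256, 384)
  -> after reshape: (30, 256, 4, 96)
Output shape: (30, 4, 256, 96)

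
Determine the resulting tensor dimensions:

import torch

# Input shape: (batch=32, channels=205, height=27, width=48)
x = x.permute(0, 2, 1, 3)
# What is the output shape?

Input shape: (32, 205, 27, 48)
Output shape: (32, 27, 205, 48)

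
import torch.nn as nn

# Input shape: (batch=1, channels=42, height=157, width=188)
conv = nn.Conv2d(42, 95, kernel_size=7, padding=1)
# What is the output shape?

Input shape: (1, 42, 157, 188)
Output shape: (1, 95, 153, 184)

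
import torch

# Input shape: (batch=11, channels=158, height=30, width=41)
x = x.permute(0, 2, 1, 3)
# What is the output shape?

Input shape: (11, 158, 30, 41)
Output shape: (11, 30, 158, 41)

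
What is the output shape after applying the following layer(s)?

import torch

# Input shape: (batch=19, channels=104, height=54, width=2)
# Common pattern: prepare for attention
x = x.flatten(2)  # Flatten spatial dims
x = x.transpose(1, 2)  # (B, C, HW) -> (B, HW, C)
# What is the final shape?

Input shape: (19, 104, 54, 2)
  -> after flatten(2): (19, 104, 108)
Output shape: (19, 108, 104)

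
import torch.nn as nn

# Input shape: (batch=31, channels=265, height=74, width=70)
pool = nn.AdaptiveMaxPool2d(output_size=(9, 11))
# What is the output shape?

Input shape: (31, 265, 74, 70)
Output shape: (31, 265, 9, 11)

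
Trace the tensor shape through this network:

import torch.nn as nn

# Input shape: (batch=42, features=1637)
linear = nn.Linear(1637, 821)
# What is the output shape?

Input shape: (42, 1637)
Output shape: (42, 821)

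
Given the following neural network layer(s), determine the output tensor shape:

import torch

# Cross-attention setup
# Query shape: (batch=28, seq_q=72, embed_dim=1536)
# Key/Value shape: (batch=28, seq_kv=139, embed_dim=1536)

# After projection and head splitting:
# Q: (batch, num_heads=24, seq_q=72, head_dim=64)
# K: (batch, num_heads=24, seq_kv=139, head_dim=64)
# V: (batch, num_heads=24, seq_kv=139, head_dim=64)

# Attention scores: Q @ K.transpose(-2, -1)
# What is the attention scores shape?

Input shape: (28, 72, 1536)
Output shape: (28, 24, 72, 139)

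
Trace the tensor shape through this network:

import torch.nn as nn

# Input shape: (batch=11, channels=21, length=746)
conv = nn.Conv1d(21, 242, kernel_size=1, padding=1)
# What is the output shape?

Input shape: (11, 21, 746)
Output shape: (11, 242, 748)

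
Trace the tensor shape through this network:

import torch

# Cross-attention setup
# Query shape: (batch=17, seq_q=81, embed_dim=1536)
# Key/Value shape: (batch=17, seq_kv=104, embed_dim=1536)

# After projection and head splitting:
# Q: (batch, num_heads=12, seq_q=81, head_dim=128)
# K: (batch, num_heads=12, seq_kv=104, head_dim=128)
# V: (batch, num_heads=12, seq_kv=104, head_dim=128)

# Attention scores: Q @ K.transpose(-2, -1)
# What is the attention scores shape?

Input shape: (17, 81, 1536)
Output shape: (17, 12, 81, 104)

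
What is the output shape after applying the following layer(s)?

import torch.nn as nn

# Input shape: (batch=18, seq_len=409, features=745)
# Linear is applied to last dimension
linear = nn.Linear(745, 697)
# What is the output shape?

Input shape: (18, 409, 745)
Output shape: (18, 409, 697)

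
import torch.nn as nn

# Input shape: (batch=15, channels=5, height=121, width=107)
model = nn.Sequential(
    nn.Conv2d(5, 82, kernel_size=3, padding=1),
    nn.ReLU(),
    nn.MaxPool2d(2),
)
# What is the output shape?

Input shape: (15, 5, 121, 107)
  -> after Conv2d: (15, 82, 121, 107)
  -> after ReLU: (15, 82, 121, 107)
Output shape: (15, 82, 60, 53)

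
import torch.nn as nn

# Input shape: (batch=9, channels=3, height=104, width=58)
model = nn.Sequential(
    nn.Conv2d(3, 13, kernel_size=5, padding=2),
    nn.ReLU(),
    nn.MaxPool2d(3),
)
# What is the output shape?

Input shape: (9, 3, 104, 58)
  -> after Conv2d: (9, 13, 104, 58)
  -> after ReLU: (9, 13, 104, 58)
Output shape: (9, 13, 34, 19)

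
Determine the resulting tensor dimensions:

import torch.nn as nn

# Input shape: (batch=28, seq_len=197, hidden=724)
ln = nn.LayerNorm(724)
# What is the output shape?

Input shape: (28, 197, 724)
Output shape: (28, 197, 724)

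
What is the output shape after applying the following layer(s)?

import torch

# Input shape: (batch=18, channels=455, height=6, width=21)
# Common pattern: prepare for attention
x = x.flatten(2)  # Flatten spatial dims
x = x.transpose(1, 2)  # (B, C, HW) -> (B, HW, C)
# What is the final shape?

Input shape: (18, 455, 6, 21)
  -> after flatten(2): (18, 455, 126)
Output shape: (18, 126, 455)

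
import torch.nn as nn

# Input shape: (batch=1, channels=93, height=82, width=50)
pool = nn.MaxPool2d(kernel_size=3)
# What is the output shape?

Input shape: (1, 93, 82, 50)
Output shape: (1, 93, 27, 16)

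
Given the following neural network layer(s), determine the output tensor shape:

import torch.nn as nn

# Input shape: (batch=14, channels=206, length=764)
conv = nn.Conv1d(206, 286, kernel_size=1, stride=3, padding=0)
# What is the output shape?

Input shape: (14, 206, 764)
Output shape: (14, 286, 255)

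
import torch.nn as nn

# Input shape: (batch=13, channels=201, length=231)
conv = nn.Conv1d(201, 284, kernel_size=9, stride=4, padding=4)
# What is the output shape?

Input shape: (13, 201, 231)
Output shape: (13, 284, 58)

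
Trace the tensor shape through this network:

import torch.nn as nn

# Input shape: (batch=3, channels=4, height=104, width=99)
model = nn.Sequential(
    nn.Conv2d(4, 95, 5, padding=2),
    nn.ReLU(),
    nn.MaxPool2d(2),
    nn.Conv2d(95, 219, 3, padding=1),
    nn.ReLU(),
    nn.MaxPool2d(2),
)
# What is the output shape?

Input shape: (3, 4, 104, 99)
  -> after first Conv2d: (3, 95, 104, 99)
  -> after first MaxPool2d: (3, 95, 52, 49)
  -> after second Conv2d: (3, 219, 52, 49)
Output shape: (3, 219, 26, 24)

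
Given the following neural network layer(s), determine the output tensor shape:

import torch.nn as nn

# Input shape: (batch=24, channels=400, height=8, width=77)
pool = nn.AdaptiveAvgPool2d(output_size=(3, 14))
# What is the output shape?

Input shape: (24, 400, 8, 77)
Output shape: (24, 400, 3, 14)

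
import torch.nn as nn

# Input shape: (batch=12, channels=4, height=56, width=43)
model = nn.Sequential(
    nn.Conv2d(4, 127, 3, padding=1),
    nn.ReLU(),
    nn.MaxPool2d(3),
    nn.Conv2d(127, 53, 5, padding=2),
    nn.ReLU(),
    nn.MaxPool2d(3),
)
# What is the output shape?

Input shape: (12, 4, 56, 43)
  -> after first Conv2d: (12, 127, 56, 43)
  -> after first MaxPool2d: (12, 127, 18, 14)
  -> after second Conv2d: (12, 53, 18, 14)
Output shape: (12, 53, 6, 4)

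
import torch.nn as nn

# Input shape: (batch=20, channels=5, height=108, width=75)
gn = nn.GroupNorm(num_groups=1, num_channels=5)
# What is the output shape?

Input shape: (20, 5, 108, 75)
Output shape: (20, 5, 108, 75)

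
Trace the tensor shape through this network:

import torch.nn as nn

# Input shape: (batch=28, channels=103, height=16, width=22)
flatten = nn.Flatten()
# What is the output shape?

Input shape: (28, 103, 16, 22)
Output shape: (28, 36256)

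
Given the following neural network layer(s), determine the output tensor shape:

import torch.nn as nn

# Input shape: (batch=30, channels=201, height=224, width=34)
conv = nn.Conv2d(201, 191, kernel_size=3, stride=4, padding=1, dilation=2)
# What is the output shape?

Input shape: (30, 201, 224, 34)
Output shape: (30, 191, 56, 8)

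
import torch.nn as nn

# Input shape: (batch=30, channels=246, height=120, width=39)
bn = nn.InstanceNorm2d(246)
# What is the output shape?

Input shape: (30, 246, 120, 39)
Output shape: (30, 246, 120, 39)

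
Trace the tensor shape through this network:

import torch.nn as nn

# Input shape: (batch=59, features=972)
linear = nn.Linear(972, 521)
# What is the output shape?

Input shape: (59, 972)
Output shape: (59, 521)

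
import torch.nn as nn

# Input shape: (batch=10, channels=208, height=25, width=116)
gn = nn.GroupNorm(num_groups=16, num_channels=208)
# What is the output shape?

Input shape: (10, 208, 25, 116)
Output shape: (10, 208, 25, 116)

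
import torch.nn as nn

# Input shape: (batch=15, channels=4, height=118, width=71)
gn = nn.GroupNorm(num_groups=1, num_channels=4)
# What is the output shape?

Input shape: (15, 4, 118, 71)
Output shape: (15, 4, 118, 71)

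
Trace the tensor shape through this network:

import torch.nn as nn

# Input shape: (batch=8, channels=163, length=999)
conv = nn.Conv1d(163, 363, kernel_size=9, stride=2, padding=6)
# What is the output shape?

Input shape: (8, 163, 999)
Output shape: (8, 363, 502)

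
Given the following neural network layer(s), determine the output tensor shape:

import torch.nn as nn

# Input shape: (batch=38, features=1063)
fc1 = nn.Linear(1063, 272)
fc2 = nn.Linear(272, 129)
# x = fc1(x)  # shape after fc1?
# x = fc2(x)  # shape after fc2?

Input shape: (38, 1063)
  -> after fc1: (38, 272)
Output shape: (38, 129)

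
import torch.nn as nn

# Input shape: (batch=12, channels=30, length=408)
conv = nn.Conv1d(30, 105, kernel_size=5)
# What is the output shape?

Input shape: (12, 30, 408)
Output shape: (12, 105, 404)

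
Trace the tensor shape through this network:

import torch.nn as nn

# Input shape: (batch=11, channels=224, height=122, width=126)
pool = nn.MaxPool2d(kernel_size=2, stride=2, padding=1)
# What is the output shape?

Input shape: (11, 224, 122, 126)
Output shape: (11, 224, 62, 64)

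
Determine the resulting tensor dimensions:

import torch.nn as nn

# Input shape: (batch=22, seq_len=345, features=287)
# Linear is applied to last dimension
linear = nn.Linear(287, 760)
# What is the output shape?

Input shape: (22, 345, 287)
Output shape: (22, 345, 760)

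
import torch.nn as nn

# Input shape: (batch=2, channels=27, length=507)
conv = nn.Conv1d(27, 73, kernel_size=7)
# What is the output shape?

Input shape: (2, 27, 507)
Output shape: (2, 73, 501)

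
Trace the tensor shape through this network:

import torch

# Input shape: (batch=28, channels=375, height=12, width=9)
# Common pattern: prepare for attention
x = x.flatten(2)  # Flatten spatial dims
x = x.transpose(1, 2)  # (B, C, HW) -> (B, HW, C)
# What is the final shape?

Input shape: (28, 375, 12, 9)
  -> after flatten(2): (28, 375, 108)
Output shape: (28, 108, 375)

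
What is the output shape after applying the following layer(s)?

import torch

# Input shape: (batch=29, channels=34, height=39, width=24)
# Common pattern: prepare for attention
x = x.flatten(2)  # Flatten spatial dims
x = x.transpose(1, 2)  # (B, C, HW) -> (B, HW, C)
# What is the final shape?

Input shape: (29, 34, 39, 24)
  -> after flatten(2): (29, 34, 936)
Output shape: (29, 936, 34)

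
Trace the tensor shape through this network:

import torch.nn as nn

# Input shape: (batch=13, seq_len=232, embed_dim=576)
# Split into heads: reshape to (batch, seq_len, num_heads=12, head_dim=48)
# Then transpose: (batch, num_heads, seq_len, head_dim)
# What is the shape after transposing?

Input shape: (13, 232, 576)
  -> after reshape: (13, 232, 12, 48)
Output shape: (13, 12, 232, 48)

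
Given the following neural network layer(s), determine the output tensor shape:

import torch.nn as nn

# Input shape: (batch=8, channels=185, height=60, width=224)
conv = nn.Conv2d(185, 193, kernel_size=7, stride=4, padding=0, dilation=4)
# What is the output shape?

Input shape: (8, 185, 60, 224)
Output shape: (8, 193, 9, 50)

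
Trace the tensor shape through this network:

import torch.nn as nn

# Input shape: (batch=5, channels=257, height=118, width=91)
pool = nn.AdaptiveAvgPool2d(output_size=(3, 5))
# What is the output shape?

Input shape: (5, 257, 118, 91)
Output shape: (5, 257, 3, 5)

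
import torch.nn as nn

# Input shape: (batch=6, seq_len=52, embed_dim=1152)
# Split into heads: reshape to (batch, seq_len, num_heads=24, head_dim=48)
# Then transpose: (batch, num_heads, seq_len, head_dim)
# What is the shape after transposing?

Input shape: (6, 52, 1152)
  -> after reshape: (6, 52, 24, 48)
Output shape: (6, 24, 52, 48)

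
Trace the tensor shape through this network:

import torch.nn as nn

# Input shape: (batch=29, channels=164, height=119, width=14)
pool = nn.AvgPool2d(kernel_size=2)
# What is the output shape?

Input shape: (29, 164, 119, 14)
Output shape: (29, 164, 59, 7)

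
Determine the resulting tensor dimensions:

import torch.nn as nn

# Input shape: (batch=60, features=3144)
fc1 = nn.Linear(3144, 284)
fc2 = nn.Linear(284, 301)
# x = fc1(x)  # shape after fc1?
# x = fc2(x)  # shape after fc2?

Input shape: (60, 3144)
  -> after fc1: (60, 284)
Output shape: (60, 301)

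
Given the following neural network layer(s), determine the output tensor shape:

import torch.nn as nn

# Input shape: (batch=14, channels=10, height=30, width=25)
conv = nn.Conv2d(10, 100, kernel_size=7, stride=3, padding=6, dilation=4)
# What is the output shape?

Input shape: (14, 10, 30, 25)
Output shape: (14, 100, 6, 5)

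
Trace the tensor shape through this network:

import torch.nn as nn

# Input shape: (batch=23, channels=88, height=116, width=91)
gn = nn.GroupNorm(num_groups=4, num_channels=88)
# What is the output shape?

Input shape: (23, 88, 116, 91)
Output shape: (23, 88, 116, 91)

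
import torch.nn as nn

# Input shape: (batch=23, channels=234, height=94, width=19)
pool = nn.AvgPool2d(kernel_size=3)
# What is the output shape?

Input shape: (23, 234, 94, 19)
Output shape: (23, 234, 31, 6)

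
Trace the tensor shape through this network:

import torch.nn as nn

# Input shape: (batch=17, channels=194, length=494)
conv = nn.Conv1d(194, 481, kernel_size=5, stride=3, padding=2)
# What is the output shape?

Input shape: (17, 194, 494)
Output shape: (17, 481, 165)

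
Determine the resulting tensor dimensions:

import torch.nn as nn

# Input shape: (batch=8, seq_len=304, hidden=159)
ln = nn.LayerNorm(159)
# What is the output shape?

Input shape: (8, 304, 159)
Output shape: (8, 304, 159)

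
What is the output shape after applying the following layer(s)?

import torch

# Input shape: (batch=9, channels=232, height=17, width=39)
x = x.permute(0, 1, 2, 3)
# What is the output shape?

Input shape: (9, 232, 17, 39)
Output shape: (9, 232, 17, 39)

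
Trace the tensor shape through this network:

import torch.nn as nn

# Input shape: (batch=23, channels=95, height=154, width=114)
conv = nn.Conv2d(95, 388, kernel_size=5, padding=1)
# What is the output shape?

Input shape: (23, 95, 154, 114)
Output shape: (23, 388, 152, 112)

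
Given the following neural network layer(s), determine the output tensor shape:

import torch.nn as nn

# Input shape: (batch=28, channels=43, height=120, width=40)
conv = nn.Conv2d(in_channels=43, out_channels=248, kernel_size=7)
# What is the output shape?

Input shape: (28, 43, 120, 40)
Output shape: (28, 248, 114, 34)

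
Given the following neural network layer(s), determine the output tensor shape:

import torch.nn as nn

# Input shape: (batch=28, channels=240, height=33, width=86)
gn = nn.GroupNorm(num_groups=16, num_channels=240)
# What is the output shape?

Input shape: (28, 240, 33, 86)
Output shape: (28, 240, 33, 86)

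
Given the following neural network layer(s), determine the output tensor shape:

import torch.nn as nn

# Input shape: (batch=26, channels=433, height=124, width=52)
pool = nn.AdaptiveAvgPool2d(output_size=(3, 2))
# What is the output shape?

Input shape: (26, 433, 124, 52)
Output shape: (26, 433, 3, 2)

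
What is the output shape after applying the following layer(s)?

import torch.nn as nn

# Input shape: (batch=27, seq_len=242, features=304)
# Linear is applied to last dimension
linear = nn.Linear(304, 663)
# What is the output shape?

Input shape: (27, 242, 304)
Output shape: (27, 242, 663)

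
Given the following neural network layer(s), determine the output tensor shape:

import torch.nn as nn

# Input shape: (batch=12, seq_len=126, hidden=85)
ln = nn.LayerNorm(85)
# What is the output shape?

Input shape: (12, 126, 85)
Output shape: (12, 126, 85)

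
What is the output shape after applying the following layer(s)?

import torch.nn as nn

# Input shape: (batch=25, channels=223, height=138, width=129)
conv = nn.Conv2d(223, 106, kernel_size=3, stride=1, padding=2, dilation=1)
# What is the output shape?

Input shape: (25, 223, 138, 129)
Output shape: (25, 106, 140, 131)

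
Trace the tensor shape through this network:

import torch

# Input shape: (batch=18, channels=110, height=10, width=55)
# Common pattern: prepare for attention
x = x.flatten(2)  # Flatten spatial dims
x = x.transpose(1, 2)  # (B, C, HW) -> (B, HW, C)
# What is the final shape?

Input shape: (18, 110, 10, 55)
  -> after flatten(2): (18, 110, 550)
Output shape: (18, 550, 110)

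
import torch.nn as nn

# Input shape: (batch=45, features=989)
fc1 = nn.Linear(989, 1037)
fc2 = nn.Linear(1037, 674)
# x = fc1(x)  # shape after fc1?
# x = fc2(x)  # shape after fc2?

Input shape: (45, 989)
  -> after fc1: (45, 1037)
Output shape: (45, 674)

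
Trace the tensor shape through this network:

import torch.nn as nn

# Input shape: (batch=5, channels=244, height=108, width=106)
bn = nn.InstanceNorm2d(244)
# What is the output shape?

Input shape: (5, 244, 108, 106)
Output shape: (5, 244, 108, 106)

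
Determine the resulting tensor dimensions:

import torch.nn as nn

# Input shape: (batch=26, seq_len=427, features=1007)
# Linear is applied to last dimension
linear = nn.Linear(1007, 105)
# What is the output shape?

Input shape: (26, 427, 1007)
Output shape: (26, 427, 105)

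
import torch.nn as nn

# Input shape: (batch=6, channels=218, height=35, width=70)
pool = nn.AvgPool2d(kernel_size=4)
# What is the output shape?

Input shape: (6, 218, 35, 70)
Output shape: (6, 218, 8, 17)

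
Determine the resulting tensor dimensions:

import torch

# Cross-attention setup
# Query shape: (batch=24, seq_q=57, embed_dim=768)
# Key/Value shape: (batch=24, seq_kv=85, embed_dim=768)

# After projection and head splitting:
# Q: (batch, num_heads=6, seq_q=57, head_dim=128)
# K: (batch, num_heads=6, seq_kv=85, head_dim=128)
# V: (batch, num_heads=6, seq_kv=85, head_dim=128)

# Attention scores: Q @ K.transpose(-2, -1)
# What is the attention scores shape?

Input shape: (24, 57, 768)
Output shape: (24, 6, 57, 85)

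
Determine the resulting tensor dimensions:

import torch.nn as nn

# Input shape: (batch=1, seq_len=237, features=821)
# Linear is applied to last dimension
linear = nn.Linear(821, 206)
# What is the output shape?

Input shape: (1, 237, 821)
Output shape: (1, 237, 206)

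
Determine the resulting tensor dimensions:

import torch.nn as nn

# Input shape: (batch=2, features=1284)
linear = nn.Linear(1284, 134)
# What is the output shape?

Input shape: (2, 1284)
Output shape: (2, 134)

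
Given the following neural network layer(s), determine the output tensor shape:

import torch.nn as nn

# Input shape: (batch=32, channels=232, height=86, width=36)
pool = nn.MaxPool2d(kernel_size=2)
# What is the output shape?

Input shape: (32, 232, 86, 36)
Output shape: (32, 232, 43, 18)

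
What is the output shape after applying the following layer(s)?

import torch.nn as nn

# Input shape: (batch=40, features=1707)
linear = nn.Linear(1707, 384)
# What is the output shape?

Input shape: (40, 1707)
Output shape: (40, 384)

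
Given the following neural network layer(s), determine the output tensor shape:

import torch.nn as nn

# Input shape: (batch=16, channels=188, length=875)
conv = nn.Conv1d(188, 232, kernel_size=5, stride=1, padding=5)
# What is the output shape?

Input shape: (16, 188, 875)
Output shape: (16, 232, 881)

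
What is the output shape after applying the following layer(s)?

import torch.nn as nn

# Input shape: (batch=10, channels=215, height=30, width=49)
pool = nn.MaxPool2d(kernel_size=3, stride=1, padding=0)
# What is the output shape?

Input shape: (10, 215, 30, 49)
Output shape: (10, 215, 28, 47)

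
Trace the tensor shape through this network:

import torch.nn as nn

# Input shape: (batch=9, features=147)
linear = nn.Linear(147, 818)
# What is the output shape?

Input shape: (9, 147)
Output shape: (9, 818)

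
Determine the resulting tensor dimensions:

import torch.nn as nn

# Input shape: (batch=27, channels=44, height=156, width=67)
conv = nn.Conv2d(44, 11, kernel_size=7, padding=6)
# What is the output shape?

Input shape: (27, 44, 156, 67)
Output shape: (27, 11, 162, 73)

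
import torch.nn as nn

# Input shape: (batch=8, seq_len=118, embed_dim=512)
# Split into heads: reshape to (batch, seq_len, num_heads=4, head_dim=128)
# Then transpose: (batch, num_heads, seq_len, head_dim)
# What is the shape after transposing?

Input shape: (8, 118, 512)
  -> after reshape: (8, 118, 4, 128)
Output shape: (8, 4, 118, 128)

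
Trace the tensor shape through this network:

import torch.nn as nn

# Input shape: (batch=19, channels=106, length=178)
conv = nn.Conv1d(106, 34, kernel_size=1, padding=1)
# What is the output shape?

Input shape: (19, 106, 178)
Output shape: (19, 34, 180)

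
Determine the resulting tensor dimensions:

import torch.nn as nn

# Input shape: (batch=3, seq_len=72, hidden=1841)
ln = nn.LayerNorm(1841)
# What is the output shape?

Input shape: (3, 72, 1841)
Output shape: (3, 72, 1841)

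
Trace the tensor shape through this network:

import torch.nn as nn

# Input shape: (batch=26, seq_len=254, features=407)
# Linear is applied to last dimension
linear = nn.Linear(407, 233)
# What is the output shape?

Input shape: (26, 254, 407)
Output shape: (26, 254, 233)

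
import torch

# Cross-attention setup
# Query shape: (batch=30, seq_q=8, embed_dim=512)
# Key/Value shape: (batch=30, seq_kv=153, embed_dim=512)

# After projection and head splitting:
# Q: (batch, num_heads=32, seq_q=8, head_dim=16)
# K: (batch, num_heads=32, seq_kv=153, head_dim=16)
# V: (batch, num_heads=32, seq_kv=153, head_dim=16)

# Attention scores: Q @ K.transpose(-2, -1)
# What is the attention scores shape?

Input shape: (30, 8, 512)
Output shape: (30, 32, 8, 153)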